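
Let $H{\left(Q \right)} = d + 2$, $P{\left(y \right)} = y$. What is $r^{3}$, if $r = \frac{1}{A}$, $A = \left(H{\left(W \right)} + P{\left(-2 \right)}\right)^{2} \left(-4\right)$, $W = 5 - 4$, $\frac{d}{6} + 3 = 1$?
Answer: $- \frac{1}{191102976} \approx -5.2328 \cdot 10^{-9}$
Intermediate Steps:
$d = -12$ ($d = -18 + 6 \cdot 1 = -18 + 6 = -12$)
$W = 1$
$H{\left(Q \right)} = -10$ ($H{\left(Q \right)} = -12 + 2 = -10$)
$A = -576$ ($A = \left(-10 - 2\right)^{2} \left(-4\right) = \left(-12\right)^{2} \left(-4\right) = 144 \left(-4\right) = -576$)
$r = - \frac{1}{576}$ ($r = \frac{1}{-576} = - \frac{1}{576} \approx -0.0017361$)
$r^{3} = \left(- \frac{1}{576}\right)^{3} = - \frac{1}{191102976}$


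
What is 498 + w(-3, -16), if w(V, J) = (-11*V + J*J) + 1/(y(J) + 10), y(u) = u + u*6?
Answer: 80273/102 ≈ 786.99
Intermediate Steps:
y(u) = 7*u (y(u) = u + 6*u = 7*u)
w(V, J) = J² + 1/(10 + 7*J) - 11*V (w(V, J) = (-11*V + J*J) + 1/(7*J + 10) = (-11*V + J²) + 1/(10 + 7*J) = (J² - 11*V) + 1/(10 + 7*J) = J² + 1/(10 + 7*J) - 11*V)
498 + w(-3, -16) = 498 + (1 - 110*(-3) + 7*(-16)³ + 10*(-16)² - 77*(-16)*(-3))/(10 + 7*(-16)) = 498 + (1 + 330 + 7*(-4096) + 10*256 - 3696)/(10 - 112) = 498 + (1 + 330 - 28672 + 2560 - 3696)/(-102) = 498 - 1/102*(-29477) = 498 + 29477/102 = 80273/102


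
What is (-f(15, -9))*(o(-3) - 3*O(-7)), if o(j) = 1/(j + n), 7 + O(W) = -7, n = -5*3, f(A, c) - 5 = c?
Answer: 1510/9 ≈ 167.78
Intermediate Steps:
f(A, c) = 5 + c
n = -15
O(W) = -14 (O(W) = -7 - 7 = -14)
o(j) = 1/(-15 + j) (o(j) = 1/(j - 15) = 1/(-15 + j))
(-f(15, -9))*(o(-3) - 3*O(-7)) = (-(5 - 9))*(1/(-15 - 3) - 3*(-14)) = (-1*(-4))*(1/(-18) + 42) = 4*(-1/18 + 42) = 4*(755/18) = 1510/9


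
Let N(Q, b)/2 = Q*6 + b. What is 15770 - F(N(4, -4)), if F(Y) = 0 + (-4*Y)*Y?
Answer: 22170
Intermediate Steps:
N(Q, b) = 2*b + 12*Q (N(Q, b) = 2*(Q*6 + b) = 2*(6*Q + b) = 2*(b + 6*Q) = 2*b + 12*Q)
F(Y) = -4*Y**2 (F(Y) = 0 - 4*Y**2 = -4*Y**2)
15770 - F(N(4, -4)) = 15770 - (-4)*(2*(-4) + 12*4)**2 = 15770 - (-4)*(-8 + 48)**2 = 15770 - (-4)*40**2 = 15770 - (-4)*1600 = 15770 - 1*(-6400) = 15770 + 6400 = 22170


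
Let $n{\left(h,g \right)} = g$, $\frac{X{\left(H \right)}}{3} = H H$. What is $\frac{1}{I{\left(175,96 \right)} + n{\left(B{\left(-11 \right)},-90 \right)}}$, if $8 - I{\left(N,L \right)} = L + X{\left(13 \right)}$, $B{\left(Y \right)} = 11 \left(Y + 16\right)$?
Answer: $- \frac{1}{685} \approx -0.0014599$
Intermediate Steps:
$X{\left(H \right)} = 3 H^{2}$ ($X{\left(H \right)} = 3 H H = 3 H^{2}$)
$B{\left(Y \right)} = 176 + 11 Y$ ($B{\left(Y \right)} = 11 \left(16 + Y\right) = 176 + 11 Y$)
$I{\left(N,L \right)} = -499 - L$ ($I{\left(N,L \right)} = 8 - \left(L + 3 \cdot 13^{2}\right) = 8 - \left(L + 3 \cdot 169\right) = 8 - \left(L + 507\right) = 8 - \left(507 + L\right) = -499 - L$)
$\frac{1}{I{\left(175,96 \right)} + n{\left(B{\left(-11 \right)},-90 \right)}} = \frac{1}{\left(-499 - 96\right) - 90} = \frac{1}{-595 - 90} = \frac{1}{-685} = - \frac{1}{685}$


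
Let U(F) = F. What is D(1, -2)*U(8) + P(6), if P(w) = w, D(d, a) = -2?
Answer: -10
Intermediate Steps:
D(1, -2)*U(8) + P(6) = -2*8 + 6 = -16 + 6 = -10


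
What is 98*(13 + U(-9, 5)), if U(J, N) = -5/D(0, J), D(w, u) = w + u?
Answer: 11956/9 ≈ 1328.4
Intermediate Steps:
D(w, u) = u + w
U(J, N) = -5/J (U(J, N) = -5/(J + 0) = -5/J)
98*(13 + U(-9, 5)) = 98*(13 - 5/(-9)) = 98*(13 - 5*(-1/9)) = 98*(13 + 5/9) = 98*(122/9) = 11956/9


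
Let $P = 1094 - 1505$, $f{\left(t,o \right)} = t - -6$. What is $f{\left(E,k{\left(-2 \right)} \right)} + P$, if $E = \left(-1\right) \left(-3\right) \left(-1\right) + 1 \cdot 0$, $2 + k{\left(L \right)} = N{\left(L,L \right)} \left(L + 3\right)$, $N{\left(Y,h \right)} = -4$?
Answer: $-408$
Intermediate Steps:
$k{\left(L \right)} = -14 - 4 L$ ($k{\left(L \right)} = -2 - 4 \left(L + 3\right) = -2 - 4 \left(3 + L\right) = -2 - \left(12 + 4 L\right) = -14 - 4 L$)
$E = -3$ ($E = 3 \left(-1\right) + 0 = -3 + 0 = -3$)
$f{\left(t,o \right)} = 6 + t$ ($f{\left(t,o \right)} = t + 6 = 6 + t$)
$P = -411$
$f{\left(E,k{\left(-2 \right)} \right)} + P = \left(6 - 3\right) - 411 = 3 - 411 = -408$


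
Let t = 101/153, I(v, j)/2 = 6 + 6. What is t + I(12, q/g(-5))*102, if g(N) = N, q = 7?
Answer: 374645/153 ≈ 2448.7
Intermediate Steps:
I(v, j) = 24 (I(v, j) = 2*(6 + 6) = 2*12 = 24)
t = 101/153 (t = 101*(1/153) = 101/153 ≈ 0.66013)
t + I(12, q/g(-5))*102 = 101/153 + 24*102 = 101/153 + 2448 = 374645/153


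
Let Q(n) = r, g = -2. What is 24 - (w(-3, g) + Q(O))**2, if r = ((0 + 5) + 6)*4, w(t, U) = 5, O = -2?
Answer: -2377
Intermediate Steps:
r = 44 (r = (5 + 6)*4 = 11*4 = 44)
Q(n) = 44
24 - (w(-3, g) + Q(O))**2 = 24 - (5 + 44)**2 = 24 - 1*49**2 = 24 - 1*2401 = 24 - 2401 = -2377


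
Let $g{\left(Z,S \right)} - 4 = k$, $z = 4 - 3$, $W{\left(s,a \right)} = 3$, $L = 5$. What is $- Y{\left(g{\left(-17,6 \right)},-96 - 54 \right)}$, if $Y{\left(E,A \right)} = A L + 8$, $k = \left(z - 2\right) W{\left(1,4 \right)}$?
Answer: $742$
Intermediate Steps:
$z = 1$ ($z = 4 - 3 = 1$)
$k = -3$ ($k = \left(1 - 2\right) 3 = \left(-1\right) 3 = -3$)
$g{\left(Z,S \right)} = 1$ ($g{\left(Z,S \right)} = 4 - 3 = 1$)
$Y{\left(E,A \right)} = 8 + 5 A$ ($Y{\left(E,A \right)} = A 5 + 8 = 5 A + 8 = 8 + 5 A$)
$- Y{\left(g{\left(-17,6 \right)},-96 - 54 \right)} = - (8 + 5 \left(-96 - 54\right)) = - (8 + 5 \left(-150\right)) = - (8 - 750) = \left(-1\right) \left(-742\right) = 742$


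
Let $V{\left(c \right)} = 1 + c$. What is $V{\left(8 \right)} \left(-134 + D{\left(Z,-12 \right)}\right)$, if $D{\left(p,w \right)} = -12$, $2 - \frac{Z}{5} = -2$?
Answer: $-1314$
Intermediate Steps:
$Z = 20$ ($Z = 10 - -10 = 10 + 10 = 20$)
$V{\left(8 \right)} \left(-134 + D{\left(Z,-12 \right)}\right) = \left(1 + 8\right) \left(-134 - 12\right) = 9 \left(-146\right) = -1314$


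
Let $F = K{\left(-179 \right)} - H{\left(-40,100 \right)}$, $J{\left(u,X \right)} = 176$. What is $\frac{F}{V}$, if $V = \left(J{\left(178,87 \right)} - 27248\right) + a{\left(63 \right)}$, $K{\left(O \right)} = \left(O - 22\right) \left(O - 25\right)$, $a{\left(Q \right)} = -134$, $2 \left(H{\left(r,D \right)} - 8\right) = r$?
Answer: $- \frac{20508}{13603} \approx -1.5076$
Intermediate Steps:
$H{\left(r,D \right)} = 8 + \frac{r}{2}$
$K{\left(O \right)} = \left(-25 + O\right) \left(-22 + O\right)$ ($K{\left(O \right)} = \left(-22 + O\right) \left(-25 + O\right) = \left(-25 + O\right) \left(-22 + O\right)$)
$V = -27206$ ($V = \left(176 - 27248\right) - 134 = -27072 - 134 = -27206$)
$F = 41016$ ($F = \left(550 + \left(-179\right)^{2} - -8413\right) - \left(8 + \frac{1}{2} \left(-40\right)\right) = \left(550 + 32041 + 8413\right) - \left(8 - 20\right) = 41004 - -12 = 41004 + 12 = 41016$)
$\frac{F}{V} = \frac{41016}{-27206} = 41016 \left(- \frac{1}{27206}\right) = - \frac{20508}{13603}$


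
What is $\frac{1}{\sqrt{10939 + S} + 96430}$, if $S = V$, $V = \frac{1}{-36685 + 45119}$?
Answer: $\frac{813290620}{78425522227073} - \frac{\sqrt{778116850718}}{78425522227073} \approx 1.0359 \cdot 10^{-5}$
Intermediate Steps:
$V = \frac{1}{8434} \approx 0.00011857$
$S = \frac{1}{8434} \approx 0.00011857$
$\frac{1}{\sqrt{10939 + S} + 96430} = \frac{1}{\sqrt{10939 + \frac{1}{8434}} + 96430} = \frac{1}{\sqrt{\frac{92259527}{8434}} + 96430} = \frac{1}{\frac{\sqrt{778116850718}}{8434} + 96430} = \frac{1}{96430 + \frac{\sqrt{778116850718}}{8434}}$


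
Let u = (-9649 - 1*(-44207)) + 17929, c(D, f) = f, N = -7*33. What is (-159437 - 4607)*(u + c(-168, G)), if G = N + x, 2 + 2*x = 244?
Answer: -8592132588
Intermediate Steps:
x = 121 (x = -1 + (1/2)*244 = -1 + 122 = 121)
N = -231
G = -110 (G = -231 + 121 = -110)
u = 52487 (u = (-9649 + 44207) + 17929 = 34558 + 17929 = 52487)
(-159437 - 4607)*(u + c(-168, G)) = (-159437 - 4607)*(52487 - 110) = -164044*52377 = -8592132588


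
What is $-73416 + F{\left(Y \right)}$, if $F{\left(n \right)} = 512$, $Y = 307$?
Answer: $-72904$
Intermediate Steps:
$-73416 + F{\left(Y \right)} = -73416 + 512 = -72904$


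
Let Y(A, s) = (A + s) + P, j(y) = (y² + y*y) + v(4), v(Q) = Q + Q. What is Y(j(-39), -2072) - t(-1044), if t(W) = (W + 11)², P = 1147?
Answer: -1064964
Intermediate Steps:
v(Q) = 2*Q
j(y) = 8 + 2*y² (j(y) = (y² + y*y) + 2*4 = (y² + y²) + 8 = 2*y² + 8 = 8 + 2*y²)
t(W) = (11 + W)²
Y(A, s) = 1147 + A + s (Y(A, s) = (A + s) + 1147 = 1147 + A + s)
Y(j(-39), -2072) - t(-1044) = (1147 + (8 + 2*(-39)²) - 2072) - (11 - 1044)² = (1147 + (8 + 2*1521) - 2072) - 1*(-1033)² = (1147 + (8 + 3042) - 2072) - 1*1067089 = (1147 + 3050 - 2072) - 1067089 = 2125 - 1067089 = -1064964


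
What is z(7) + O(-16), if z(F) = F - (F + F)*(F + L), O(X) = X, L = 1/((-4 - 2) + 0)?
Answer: -314/3 ≈ -104.67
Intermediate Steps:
L = -1/6 (L = 1/(-6 + 0) = 1/(-6) = -1/6 ≈ -0.16667)
z(F) = F - 2*F*(-1/6 + F) (z(F) = F - (F + F)*(F - 1/6) = F - 2*F*(-1/6 + F))
z(7) + O(-16) = (2/3)*7*(2 - 3*7) - 16 = (2/3)*7*(2 - 21) - 16 = (2/3)*7*(-19) - 16 = -266/3 - 16 = -314/3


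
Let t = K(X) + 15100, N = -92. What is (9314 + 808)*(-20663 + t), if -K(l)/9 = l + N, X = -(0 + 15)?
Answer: -46561200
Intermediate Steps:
X = -15 (X = -1*15 = -15)
K(l) = 828 - 9*l (K(l) = -9*(l - 92) = -9*(-92 + l) = 828 - 9*l)
t = 16063 (t = (828 - 9*(-15)) + 15100 = (828 + 135) + 15100 = 963 + 15100 = 16063)
(9314 + 808)*(-20663 + t) = (9314 + 808)*(-20663 + 16063) = 10122*(-4600) = -46561200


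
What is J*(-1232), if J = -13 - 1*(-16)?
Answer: -3696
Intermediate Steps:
J = 3 (J = -13 + 16 = 3)
J*(-1232) = 3*(-1232) = -3696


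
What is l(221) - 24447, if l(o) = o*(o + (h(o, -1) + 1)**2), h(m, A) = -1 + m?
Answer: 10818255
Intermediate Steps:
l(o) = o*(o + o**2) (l(o) = o*(o + ((-1 + o) + 1)**2) = o*(o + o**2))
l(221) - 24447 = 221**2*(1 + 221) - 24447 = 48841*222 - 24447 = 10842702 - 24447 = 10818255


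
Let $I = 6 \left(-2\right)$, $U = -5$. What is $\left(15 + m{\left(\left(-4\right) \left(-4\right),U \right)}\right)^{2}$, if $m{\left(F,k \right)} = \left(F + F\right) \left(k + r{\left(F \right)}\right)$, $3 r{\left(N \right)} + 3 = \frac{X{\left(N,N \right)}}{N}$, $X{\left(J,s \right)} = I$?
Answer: $34225$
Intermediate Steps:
$I = -12$
$X{\left(J,s \right)} = -12$
$r{\left(N \right)} = -1 - \frac{4}{N}$ ($r{\left(N \right)} = -1 + \frac{\left(-12\right) \frac{1}{N}}{3} = -1 - \frac{4}{N}$)
$m{\left(F,k \right)} = 2 F \left(k + \frac{-4 - F}{F}\right)$ ($m{\left(F,k \right)} = \left(F + F\right) \left(k + \frac{-4 - F}{F}\right) = 2 F \left(k + \frac{-4 - F}{F}\right)$)
$\left(15 + m{\left(\left(-4\right) \left(-4\right),U \right)}\right)^{2} = \left(15 - \left(8 - 2 \left(\left(-4\right) \left(-4\right)\right) \left(-5\right) + 2 \left(-4\right) \left(-4\right)\right)\right)^{2} = \left(15 - \left(40 + 160\right)\right)^{2} = \left(15 - 200\right)^{2} = \left(-185\right)^{2} = 34225$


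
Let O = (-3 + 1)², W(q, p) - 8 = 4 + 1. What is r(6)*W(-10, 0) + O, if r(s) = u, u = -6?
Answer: -74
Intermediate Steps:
W(q, p) = 13 (W(q, p) = 8 + (4 + 1) = 8 + 5 = 13)
r(s) = -6
O = 4 (O = (-2)² = 4)
r(6)*W(-10, 0) + O = -6*13 + 4 = -78 + 4 = -74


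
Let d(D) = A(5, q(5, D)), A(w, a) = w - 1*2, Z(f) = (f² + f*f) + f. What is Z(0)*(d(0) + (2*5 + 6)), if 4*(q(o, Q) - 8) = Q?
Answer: 0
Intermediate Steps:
q(o, Q) = 8 + Q/4
Z(f) = f + 2*f² (Z(f) = (f² + f²) + f = 2*f² + f = f + 2*f²)
A(w, a) = -2 + w (A(w, a) = w - 2 = -2 + w)
d(D) = 3 (d(D) = -2 + 5 = 3)
Z(0)*(d(0) + (2*5 + 6)) = (0*(1 + 2*0))*(3 + (2*5 + 6)) = (0*(1 + 0))*(3 + (10 + 6)) = (0*1)*(3 + 16) = 0*19 = 0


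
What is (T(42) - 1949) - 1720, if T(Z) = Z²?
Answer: -1905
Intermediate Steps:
(T(42) - 1949) - 1720 = (42² - 1949) - 1720 = (1764 - 1949) - 1720 = -185 - 1720 = -1905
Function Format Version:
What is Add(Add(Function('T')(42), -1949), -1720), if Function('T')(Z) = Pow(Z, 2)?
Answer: -1905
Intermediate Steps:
Add(Add(Function('T')(42), -1949), -1720) = Add(Add(Pow(42, 2), -1949), -1720) = Add(Add(1764, -1949), -1720) = Add(-185, -1720) = -1905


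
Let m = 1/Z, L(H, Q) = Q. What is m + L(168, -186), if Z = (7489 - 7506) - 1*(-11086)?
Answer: -2058833/11069 ≈ -186.00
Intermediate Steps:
Z = 11069 (Z = -17 + 11086 = 11069)
m = 1/11069 ≈ 9.0342e-5
m + L(168, -186) = 1/11069 - 186 = -2058833/11069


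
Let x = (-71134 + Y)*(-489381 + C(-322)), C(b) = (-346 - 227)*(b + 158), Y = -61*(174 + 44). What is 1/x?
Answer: 1/33385172688 ≈ 2.9953e-11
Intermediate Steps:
Y = -13298 (Y = -61*218 = -13298)
C(b) = -90534 - 573*b (C(b) = -573*(158 + b) = -90534 - 573*b)
x = 33385172688 (x = (-71134 - 13298)*(-489381 + (-90534 - 573*(-322))) = -84432*(-489381 + (-90534 + 184506)) = -84432*(-489381 + 93972) = -84432*(-395409) = 33385172688)
1/x = 1/33385172688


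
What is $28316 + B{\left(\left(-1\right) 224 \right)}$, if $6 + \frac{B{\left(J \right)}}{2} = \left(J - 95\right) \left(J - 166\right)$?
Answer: $277124$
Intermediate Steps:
$B{\left(J \right)} = -12 + 2 \left(-166 + J\right) \left(-95 + J\right)$ ($B{\left(J \right)} = -12 + 2 \left(J - 95\right) \left(J - 166\right) = -12 + 2 \left(-95 + J\right) \left(-166 + J\right) = -12 + 2 \left(-166 + J\right) \left(-95 + J\right)$)
$28316 + B{\left(\left(-1\right) 224 \right)} = 28316 + \left(31528 - 522 \left(\left(-1\right) 224\right) + 2 \left(\left(-1\right) 224\right)^{2}\right) = 28316 + \left(31528 - -116928 + 2 \left(-224\right)^{2}\right) = 28316 + \left(31528 + 116928 + 2 \cdot 50176\right) = 28316 + \left(31528 + 116928 + 100352\right) = 28316 + 248808 = 277124$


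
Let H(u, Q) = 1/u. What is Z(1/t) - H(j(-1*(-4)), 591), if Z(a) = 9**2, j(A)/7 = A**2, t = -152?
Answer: 9071/112 ≈ 80.991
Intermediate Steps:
j(A) = 7*A**2
Z(a) = 81
Z(1/t) - H(j(-1*(-4)), 591) = 81 - 1/(7*(-1*(-4))**2) = 81 - 1/(7*4**2) = 81 - 1/(7*16) = 81 - 1/112 = 9071/112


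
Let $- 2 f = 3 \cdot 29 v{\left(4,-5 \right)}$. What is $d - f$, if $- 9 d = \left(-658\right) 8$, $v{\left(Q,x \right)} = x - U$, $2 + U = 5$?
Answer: $\frac{2132}{9} \approx 236.89$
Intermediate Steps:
$U = 3$ ($U = -2 + 5 = 3$)
$v{\left(Q,x \right)} = -3 + x$ ($v{\left(Q,x \right)} = x - 3 = -3 + x$)
$f = 348$ ($f = - \frac{3 \cdot 29 \left(-3 - 5\right)}{2} = - \frac{87 \left(-8\right)}{2} = \left(- \frac{1}{2}\right) \left(-696\right) = 348$)
$d = \frac{5264}{9}$ ($d = - \frac{\left(-658\right) 8}{9} = \left(- \frac{1}{9}\right) \left(-5264\right) = \frac{5264}{9} \approx 584.89$)
$d - f = \frac{5264}{9} - 348 = \frac{2132}{9}$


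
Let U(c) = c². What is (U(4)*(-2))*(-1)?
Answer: 32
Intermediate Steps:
(U(4)*(-2))*(-1) = (4²*(-2))*(-1) = (16*(-2))*(-1) = -32*(-1) = 32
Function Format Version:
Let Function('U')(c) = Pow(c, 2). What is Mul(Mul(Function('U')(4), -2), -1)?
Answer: 32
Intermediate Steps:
Mul(Mul(Function('U')(4), -2), -1) = Mul(Mul(Pow(4, 2), -2), -1) = Mul(Mul(16, -2), -1) = Mul(-32, -1) = 32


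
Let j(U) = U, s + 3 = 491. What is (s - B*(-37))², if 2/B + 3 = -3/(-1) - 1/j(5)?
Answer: 13924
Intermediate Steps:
s = 488 (s = -3 + 491 = 488)
B = -10 (B = 2/(-3 + (-3/(-1) - 1/5)) = 2/(-3 + (-3*(-1) - 1*⅕)) = 2/(-3 + (3 - ⅕)) = 2/(-3 + 14/5) = 2/(-⅕) = 2*(-5) = -10)
(s - B*(-37))² = (488 - (-10)*(-37))² = (488 - 1*370)² = (488 - 370)² = 118² = 13924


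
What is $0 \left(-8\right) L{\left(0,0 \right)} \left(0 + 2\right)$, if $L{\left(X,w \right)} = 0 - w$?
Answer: $0$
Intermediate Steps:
$L{\left(X,w \right)} = - w$
$0 \left(-8\right) L{\left(0,0 \right)} \left(0 + 2\right) = 0 \left(-8\right) \left(-1\right) 0 \left(0 + 2\right) = 0 \cdot 0 \cdot 2 = 0 \cdot 0 = 0$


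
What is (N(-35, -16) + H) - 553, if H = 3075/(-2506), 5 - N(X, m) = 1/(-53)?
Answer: -72944733/132818 ≈ -549.21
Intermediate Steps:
N(X, m) = 266/53 (N(X, m) = 5 - 1/(-53) = 5 - 1*(-1/53) = 5 + 1/53 = 266/53)
H = -3075/2506 (H = 3075*(-1/2506) = -3075/2506 ≈ -1.2271)
(N(-35, -16) + H) - 553 = (266/53 - 3075/2506) - 553 = 503621/132818 - 553 = -72944733/132818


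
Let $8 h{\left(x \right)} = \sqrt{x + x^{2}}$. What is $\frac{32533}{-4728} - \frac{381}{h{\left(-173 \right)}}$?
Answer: $- \frac{32533}{4728} - \frac{1524 \sqrt{7439}}{7439} \approx -24.551$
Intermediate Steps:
$h{\left(x \right)} = \frac{\sqrt{x + x^{2}}}{8}$
$\frac{32533}{-4728} - \frac{381}{h{\left(-173 \right)}} = \frac{32533}{-4728} - \frac{381}{\frac{1}{8} \sqrt{- 173 \left(1 - 173\right)}} = 32533 \left(- \frac{1}{4728}\right) - \frac{381}{\frac{1}{8} \sqrt{\left(-173\right) \left(-172\right)}} = - \frac{32533}{4728} - \frac{381}{\frac{1}{8} \sqrt{29756}} = - \frac{32533}{4728} - \frac{381}{\frac{1}{8} \cdot 2 \sqrt{7439}} = - \frac{32533}{4728} - \frac{381}{\frac{1}{4} \sqrt{7439}} = - \frac{32533}{4728} - 381 \frac{4 \sqrt{7439}}{7439} = - \frac{32533}{4728} - \frac{1524 \sqrt{7439}}{7439}$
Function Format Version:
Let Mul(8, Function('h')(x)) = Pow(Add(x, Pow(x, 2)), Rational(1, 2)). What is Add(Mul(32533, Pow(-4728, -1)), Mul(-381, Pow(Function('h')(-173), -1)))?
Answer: Add(Rational(-32533, 4728), Mul(Rational(-1524, 7439), Pow(7439, Rational(1, 2)))) ≈ -24.551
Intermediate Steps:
Function('h')(x) = Mul(Rational(1, 8), Pow(Add(x, Pow(x, 2)), Rational(1, 2)))
Add(Mul(32533, Pow(-4728, -1)), Mul(-381, Pow(Function('h')(-173), -1))) = Add(Mul(32533, Pow(-4728, -1)), Mul(-381, Pow(Mul(Rational(1, 8), Pow(Mul(-173, Add(1, -173)), Rational(1, 2))), -1))) = Add(Mul(32533, Rational(-1, 4728)), Mul(-381, Pow(Mul(Rational(1, 8), Pow(Mul(-173, -172), Rational(1, 2))), -1))) = Add(Rational(-32533, 4728), Mul(-381, Pow(Mul(Rational(1, 8), Pow(29756, Rational(1, 2))), -1))) = Add(Rational(-32533, 4728), Mul(-381, Pow(Mul(Rational(1, 8), Mul(2, Pow(7439, Rational(1, 2)))), -1))) = Add(Rational(-32533, 4728), Mul(-381, Pow(Mul(Rational(1, 4), Pow(7439, Rational(1, 2))), -1))) = Add(Rational(-32533, 4728), Mul(-381, Mul(Rational(4, 7439), Pow(7439, Rational(1, 2))))) = Add(Rational(-32533, 4728), Mul(Rational(-1524, 7439), Pow(7439, Rational(1, 2))))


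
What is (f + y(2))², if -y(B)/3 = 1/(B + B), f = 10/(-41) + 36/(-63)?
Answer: 3229209/1317904 ≈ 2.4503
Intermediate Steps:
f = -234/287 (f = 10*(-1/41) + 36*(-1/63) = -10/41 - 4/7 = -234/287 ≈ -0.81533)
y(B) = -3/(2*B) (y(B) = -3/(B + B) = -3*1/(2*B) = -3/(2*B))
(f + y(2))² = (-234/287 - 3/2/2)² = (-234/287 - 3/2*½)² = (-234/287 - ¾)² = (-1797/1148)² = 3229209/1317904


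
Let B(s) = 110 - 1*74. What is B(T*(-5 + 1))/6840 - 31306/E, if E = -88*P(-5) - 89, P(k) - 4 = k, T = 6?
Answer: 5948141/190 ≈ 31306.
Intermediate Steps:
P(k) = 4 + k
E = -1 (E = -88*(4 - 5) - 89 = -88*(-1) - 89 = 88 - 89 = -1)
B(s) = 36 (B(s) = 110 - 74 = 36)
B(T*(-5 + 1))/6840 - 31306/E = 36/6840 - 31306/(-1) = 36*(1/6840) - 31306*(-1) = 1/190 + 31306 = 5948141/190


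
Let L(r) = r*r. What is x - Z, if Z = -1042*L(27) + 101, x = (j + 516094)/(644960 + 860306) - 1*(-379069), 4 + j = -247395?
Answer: 244839294653/215038 ≈ 1.1386e+6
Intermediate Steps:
j = -247399 (j = -4 - 247395 = -247399)
L(r) = r²
x = 81514278007/215038 (x = (-247399 + 516094)/(644960 + 860306) - 1*(-379069) = 268695/1505266 + 379069 = 268695*(1/1505266) + 379069 = 38385/215038 + 379069 = 81514278007/215038 ≈ 3.7907e+5)
Z = -759517 (Z = -1042*27² + 101 = -1042*729 + 101 = -759618 + 101 = -759517)
x - Z = 81514278007/215038 - 1*(-759517) = 81514278007/215038 + 759517 = 244839294653/215038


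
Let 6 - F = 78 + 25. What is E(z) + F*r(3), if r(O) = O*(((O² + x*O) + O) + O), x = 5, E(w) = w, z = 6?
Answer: -8724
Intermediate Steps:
F = -97 (F = 6 - (78 + 25) = 6 - 1*103 = 6 - 103 = -97)
r(O) = O*(O² + 7*O) (r(O) = O*(((O² + 5*O) + O) + O) = O*((O² + 6*O) + O) = O*(O² + 7*O))
E(z) + F*r(3) = 6 - 97*3²*(7 + 3) = 6 - 873*10 = 6 - 97*90 = 6 - 8730 = -8724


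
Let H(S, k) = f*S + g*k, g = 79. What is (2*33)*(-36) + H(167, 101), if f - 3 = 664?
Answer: 116992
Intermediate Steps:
f = 667 (f = 3 + 664 = 667)
H(S, k) = 79*k + 667*S (H(S, k) = 667*S + 79*k = 79*k + 667*S)
(2*33)*(-36) + H(167, 101) = (2*33)*(-36) + (79*101 + 667*167) = 66*(-36) + (7979 + 111389) = -2376 + 119368 = 116992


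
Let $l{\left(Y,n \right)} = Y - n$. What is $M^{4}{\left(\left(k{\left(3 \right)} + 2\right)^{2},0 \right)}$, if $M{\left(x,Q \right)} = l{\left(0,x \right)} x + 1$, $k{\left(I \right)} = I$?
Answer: $151613669376$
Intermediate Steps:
$M{\left(x,Q \right)} = 1 - x^{2}$ ($M{\left(x,Q \right)} = \left(0 - x\right) x + 1 = - x x + 1 = - x^{2} + 1 = 1 - x^{2}$)
$M^{4}{\left(\left(k{\left(3 \right)} + 2\right)^{2},0 \right)} = \left(1 - \left(\left(3 + 2\right)^{2}\right)^{2}\right)^{4} = \left(1 - \left(5^{2}\right)^{2}\right)^{4} = \left(1 - 25^{2}\right)^{4} = \left(1 - 625\right)^{4} = \left(-624\right)^{4} = 151613669376$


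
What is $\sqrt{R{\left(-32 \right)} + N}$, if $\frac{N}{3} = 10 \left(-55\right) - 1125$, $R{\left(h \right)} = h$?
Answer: $i \sqrt{5057} \approx 71.113 i$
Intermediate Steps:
$N = -5025$ ($N = 3 \left(10 \left(-55\right) - 1125\right) = 3 \left(-550 - 1125\right) = 3 \left(-1675\right) = -5025$)
$\sqrt{R{\left(-32 \right)} + N} = \sqrt{-32 - 5025} = \sqrt{-5057} = i \sqrt{5057}$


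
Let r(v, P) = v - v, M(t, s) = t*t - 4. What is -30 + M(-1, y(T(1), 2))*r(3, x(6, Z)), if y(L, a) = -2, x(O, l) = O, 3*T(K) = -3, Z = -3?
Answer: -30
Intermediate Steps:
T(K) = -1 (T(K) = (1/3)*(-3) = -1)
M(t, s) = -4 + t**2 (M(t, s) = t**2 - 4 = -4 + t**2)
r(v, P) = 0
-30 + M(-1, y(T(1), 2))*r(3, x(6, Z)) = -30 + (-4 + (-1)**2)*0 = -30 + (-4 + 1)*0 = -30 - 3*0 = -30 + 0 = -30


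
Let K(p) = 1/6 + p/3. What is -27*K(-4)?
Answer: 63/2 ≈ 31.500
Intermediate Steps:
K(p) = 1/6 + p/3 (K(p) = 1*(1/6) + p*(1/3) = 1/6 + p/3)
-27*K(-4) = -27*(1/6 + (1/3)*(-4)) = -27*(1/6 - 4/3) = -27*(-7/6) = 63/2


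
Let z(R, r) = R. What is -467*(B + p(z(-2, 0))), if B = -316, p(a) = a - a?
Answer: 147572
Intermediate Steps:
p(a) = 0
-467*(B + p(z(-2, 0))) = -467*(-316 + 0) = -467*(-316) = 147572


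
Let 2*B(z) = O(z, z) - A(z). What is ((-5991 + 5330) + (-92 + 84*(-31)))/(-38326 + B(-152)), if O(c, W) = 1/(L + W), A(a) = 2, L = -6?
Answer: 353604/4037111 ≈ 0.087588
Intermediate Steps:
O(c, W) = 1/(-6 + W)
B(z) = -1 + 1/(2*(-6 + z)) (B(z) = (1/(-6 + z) - 1*2)/2 = (1/(-6 + z) - 2)/2 = (-2 + 1/(-6 + z))/2 = -1 + 1/(2*(-6 + z)))
((-5991 + 5330) + (-92 + 84*(-31)))/(-38326 + B(-152)) = ((-5991 + 5330) + (-92 + 84*(-31)))/(-38326 + (13/2 - 1*(-152))/(-6 - 152)) = (-661 + (-92 - 2604))/(-38326 + (13/2 + 152)/(-158)) = (-661 - 2696)/(-38326 - 1/158*317/2) = -3357/(-38326 - 317/316) = -3357/(-12111333/316) = -3357*(-316/12111333) = 353604/4037111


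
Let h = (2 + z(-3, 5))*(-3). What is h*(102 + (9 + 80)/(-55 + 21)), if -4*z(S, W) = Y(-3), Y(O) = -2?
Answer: -50685/68 ≈ -745.37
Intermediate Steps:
z(S, W) = ½ (z(S, W) = -¼*(-2) = ½)
h = -15/2 (h = (2 + ½)*(-3) = (5/2)*(-3) = -15/2 ≈ -7.5000)
h*(102 + (9 + 80)/(-55 + 21)) = -15*(102 + (9 + 80)/(-55 + 21))/2 = -15*(102 + 89/(-34))/2 = -15*(102 + 89*(-1/34))/2 = -15*(102 - 89/34)/2 = -15/2*3379/34 = -50685/68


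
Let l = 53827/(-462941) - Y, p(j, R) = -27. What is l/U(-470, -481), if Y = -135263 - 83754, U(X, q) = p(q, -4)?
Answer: -11265766130/1388823 ≈ -8111.7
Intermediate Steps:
U(X, q) = -27
Y = -219017
l = 101391895170/462941 (l = 53827/(-462941) - 1*(-219017) = 53827*(-1/462941) + 219017 = -53827/462941 + 219017 = 101391895170/462941 ≈ 2.1902e+5)
l/U(-470, -481) = (101391895170/462941)/(-27) = (101391895170/462941)*(-1/27) = -11265766130/1388823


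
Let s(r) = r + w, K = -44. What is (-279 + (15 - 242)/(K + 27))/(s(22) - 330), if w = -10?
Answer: 2258/2703 ≈ 0.83537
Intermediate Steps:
s(r) = -10 + r (s(r) = r - 10 = -10 + r)
(-279 + (15 - 242)/(K + 27))/(s(22) - 330) = (-279 + (15 - 242)/(-44 + 27))/((-10 + 22) - 330) = (-279 - 227/(-17))/(12 - 330) = (-279 - 227*(-1/17))/(-318) = (-279 + 227/17)*(-1/318) = -4516/17*(-1/318) = 2258/2703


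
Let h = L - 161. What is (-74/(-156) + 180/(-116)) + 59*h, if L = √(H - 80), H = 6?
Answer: -21489175/2262 + 59*I*√74 ≈ -9500.1 + 507.54*I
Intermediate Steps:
L = I*√74 (L = √(6 - 80) = √(-74) = I*√74 ≈ 8.6023*I)
h = -161 + I*√74 (h = I*√74 - 161 = -161 + I*√74 ≈ -161.0 + 8.6023*I)
(-74/(-156) + 180/(-116)) + 59*h = (-74/(-156) + 180/(-116)) + 59*(-161 + I*√74) = (-74*(-1/156) + 180*(-1/116)) + (-9499 + 59*I*√74) = (37/78 - 45/29) + (-9499 + 59*I*√74) = -2437/2262 + (-9499 + 59*I*√74) = -21489175/2262 + 59*I*√74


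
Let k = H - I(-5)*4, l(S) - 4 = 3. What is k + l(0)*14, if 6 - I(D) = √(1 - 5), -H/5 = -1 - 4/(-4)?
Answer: 74 + 8*I ≈ 74.0 + 8.0*I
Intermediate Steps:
H = 0 (H = -5*(-1 - 4/(-4)) = -5*(-1 - 4*(-¼)) = -5*(-1 + 1) = -5*0 = 0)
l(S) = 7 (l(S) = 4 + 3 = 7)
I(D) = 6 - 2*I (I(D) = 6 - √(1 - 5) = 6 - √(-4) = 6 - 2*I)
k = -24 + 8*I (k = 0 - (6 - 2*I)*4 = 0 + (-6 + 2*I)*4 = 0 + (-24 + 8*I) = -24 + 8*I ≈ -24.0 + 8.0*I)
k + l(0)*14 = (-24 + 8*I) + 7*14 = (-24 + 8*I) + 98 = 74 + 8*I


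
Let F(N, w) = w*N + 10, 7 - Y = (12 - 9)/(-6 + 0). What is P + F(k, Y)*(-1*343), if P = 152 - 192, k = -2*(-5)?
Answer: -29195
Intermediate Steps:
k = 10
Y = 15/2 (Y = 7 - (12 - 9)/(-6 + 0) = 7 - 3/(-6) = 7 - 3*(-1)/6 = 7 - 1*(-1/2) = 7 + 1/2 = 15/2 ≈ 7.5000)
F(N, w) = 10 + N*w (F(N, w) = N*w + 10 = 10 + N*w)
P = -40
P + F(k, Y)*(-1*343) = -40 + (10 + 10*(15/2))*(-1*343) = -40 + (10 + 75)*(-343) = -40 + 85*(-343) = -40 - 29155 = -29195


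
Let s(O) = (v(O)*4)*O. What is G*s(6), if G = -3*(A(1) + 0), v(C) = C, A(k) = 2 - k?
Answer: -432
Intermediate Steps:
G = -3 (G = -3*((2 - 1*1) + 0) = -3*((2 - 1) + 0) = -3*(1 + 0) = -3*1 = -3)
s(O) = 4*O² (s(O) = (O*4)*O = (4*O)*O = 4*O²)
G*s(6) = -12*6² = -12*36 = -3*144 = -432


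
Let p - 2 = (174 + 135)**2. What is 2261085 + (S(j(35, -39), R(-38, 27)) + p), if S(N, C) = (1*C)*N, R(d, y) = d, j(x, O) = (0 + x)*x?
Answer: 2310018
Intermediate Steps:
j(x, O) = x**2 (j(x, O) = x*x = x**2)
p = 95483 (p = 2 + (174 + 135)**2 = 2 + 309**2 = 2 + 95481 = 95483)
S(N, C) = C*N
2261085 + (S(j(35, -39), R(-38, 27)) + p) = 2261085 + (-38*35**2 + 95483) = 2261085 + (-38*1225 + 95483) = 2261085 + (-46550 + 95483) = 2261085 + 48933 = 2310018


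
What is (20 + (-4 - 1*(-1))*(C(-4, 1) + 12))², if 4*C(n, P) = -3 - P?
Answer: 169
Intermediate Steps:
C(n, P) = -¾ - P/4 (C(n, P) = (-3 - P)/4 = -¾ - P/4)
(20 + (-4 - 1*(-1))*(C(-4, 1) + 12))² = (20 + (-4 - 1*(-1))*((-¾ - ¼*1) + 12))² = (20 + (-4 + 1)*((-¾ - ¼) + 12))² = (20 - 3*(-1 + 12))² = (20 - 3*11)² = (20 - 33)² = (-13)² = 169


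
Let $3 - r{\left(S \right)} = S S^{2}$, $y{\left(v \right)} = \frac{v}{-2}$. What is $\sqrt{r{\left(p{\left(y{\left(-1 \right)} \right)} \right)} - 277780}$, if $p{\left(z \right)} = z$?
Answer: $\frac{3 i \sqrt{493826}}{4} \approx 527.05 i$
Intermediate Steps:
$y{\left(v \right)} = - \frac{v}{2}$ ($y{\left(v \right)} = v \left(- \frac{1}{2}\right) = - \frac{v}{2}$)
$r{\left(S \right)} = 3 - S^{3}$ ($r{\left(S \right)} = 3 - S S^{2} = 3 - S^{3}$)
$\sqrt{r{\left(p{\left(y{\left(-1 \right)} \right)} \right)} - 277780} = \sqrt{\left(3 - \left(\left(- \frac{1}{2}\right) \left(-1\right)\right)^{3}\right) - 277780} = \sqrt{\left(3 - \left(\frac{1}{2}\right)^{3}\right) - 277780} = \sqrt{\left(3 - \frac{1}{8}\right) - 277780} = \sqrt{\frac{23}{8} - 277780} = \sqrt{- \frac{2222217}{8}} = \frac{3 i \sqrt{493826}}{4}$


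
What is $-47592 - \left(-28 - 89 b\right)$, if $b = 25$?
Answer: $-45339$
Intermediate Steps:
$-47592 - \left(-28 - 89 b\right) = -47592 - \left(-28 - 2225\right) = -47592 - -2253 = -47592 + 2253 = -45339$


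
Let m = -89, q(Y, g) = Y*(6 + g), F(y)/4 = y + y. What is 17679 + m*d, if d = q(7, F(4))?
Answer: -5995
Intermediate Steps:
F(y) = 8*y (F(y) = 4*(y + y) = 4*(2*y) = 8*y)
d = 266 (d = 7*(6 + 8*4) = 7*(6 + 32) = 7*38 = 266)
17679 + m*d = 17679 - 89*266 = 17679 - 23674 = -5995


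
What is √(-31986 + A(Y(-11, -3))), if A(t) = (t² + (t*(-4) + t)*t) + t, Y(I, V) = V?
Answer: I*√32007 ≈ 178.91*I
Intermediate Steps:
A(t) = t - 2*t² (A(t) = (t² + (-4*t + t)*t) + t = (t² + (-3*t)*t) + t = (t² - 3*t²) + t = -2*t² + t = t - 2*t²)
√(-31986 + A(Y(-11, -3))) = √(-31986 - 3*(1 - 2*(-3))) = √(-31986 - 3*(1 + 6)) = √(-31986 - 3*7) = √(-31986 - 21) = √(-32007) = I*√32007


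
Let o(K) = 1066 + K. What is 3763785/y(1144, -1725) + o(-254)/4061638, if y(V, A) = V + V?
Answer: 1091938145549/663787696 ≈ 1645.0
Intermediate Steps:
y(V, A) = 2*V
3763785/y(1144, -1725) + o(-254)/4061638 = 3763785/((2*1144)) + (1066 - 254)/4061638 = 3763785/2288 + 812*(1/4061638) = 3763785*(1/2288) + 58/290117 = 3763785/2288 + 58/290117 = 1091938145549/663787696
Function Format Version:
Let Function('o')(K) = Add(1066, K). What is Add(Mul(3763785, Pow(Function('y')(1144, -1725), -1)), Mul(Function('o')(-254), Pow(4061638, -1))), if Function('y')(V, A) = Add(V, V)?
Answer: Rational(1091938145549, 663787696) ≈ 1645.0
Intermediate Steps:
Function('y')(V, A) = Mul(2, V)
Add(Mul(3763785, Pow(Function('y')(1144, -1725), -1)), Mul(Function('o')(-254), Pow(4061638, -1))) = Add(Mul(3763785, Pow(Mul(2, 1144), -1)), Mul(Add(1066, -254), Pow(4061638, -1))) = Add(Mul(3763785, Pow(2288, -1)), Mul(812, Rational(1, 4061638))) = Add(Mul(3763785, Rational(1, 2288)), Rational(58, 290117)) = Add(Rational(3763785, 2288), Rational(58, 290117)) = Rational(1091938145549, 663787696)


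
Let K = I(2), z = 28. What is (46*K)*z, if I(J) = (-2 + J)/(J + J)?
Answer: 0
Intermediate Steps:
I(J) = (-2 + J)/(2*J) (I(J) = (-2 + J)/((2*J)) = (-2 + J)*(1/(2*J)) = (-2 + J)/(2*J))
K = 0 (K = (1/2)*(-2 + 2)/2 = (1/2)*(1/2)*0 = 0)
(46*K)*z = (46*0)*28 = 0*28 = 0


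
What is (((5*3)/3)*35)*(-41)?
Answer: -7175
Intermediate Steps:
(((5*3)/3)*35)*(-41) = ((15*(1/3))*35)*(-41) = (5*35)*(-41) = 175*(-41) = -7175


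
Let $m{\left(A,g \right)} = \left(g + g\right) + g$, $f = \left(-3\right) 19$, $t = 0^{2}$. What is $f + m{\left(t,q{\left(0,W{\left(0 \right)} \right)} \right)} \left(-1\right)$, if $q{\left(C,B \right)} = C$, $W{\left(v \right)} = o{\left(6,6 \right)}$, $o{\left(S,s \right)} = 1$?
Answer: $-57$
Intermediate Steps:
$W{\left(v \right)} = 1$
$t = 0$
$f = -57$
$m{\left(A,g \right)} = 3 g$ ($m{\left(A,g \right)} = 2 g + g = 3 g$)
$f + m{\left(t,q{\left(0,W{\left(0 \right)} \right)} \right)} \left(-1\right) = -57 + 3 \cdot 0 \left(-1\right) = -57 + 0 \left(-1\right) = -57 + 0 = -57$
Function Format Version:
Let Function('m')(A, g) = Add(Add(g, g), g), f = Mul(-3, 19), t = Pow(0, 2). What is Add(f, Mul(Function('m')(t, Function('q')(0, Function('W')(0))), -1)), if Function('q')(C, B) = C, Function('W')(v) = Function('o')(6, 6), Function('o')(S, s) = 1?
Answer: -57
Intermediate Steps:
Function('W')(v) = 1
t = 0
f = -57
Function('m')(A, g) = Mul(3, g) (Function('m')(A, g) = Add(Mul(2, g), g) = Mul(3, g))
Add(f, Mul(Function('m')(t, Function('q')(0, Function('W')(0))), -1)) = Add(-57, Mul(Mul(3, 0), -1)) = Add(-57, Mul(0, -1)) = Add(-57, 0) = -57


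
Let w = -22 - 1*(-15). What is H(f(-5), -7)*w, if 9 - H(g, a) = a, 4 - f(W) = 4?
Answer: -112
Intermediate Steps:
f(W) = 0 (f(W) = 4 - 1*4 = 4 - 4 = 0)
H(g, a) = 9 - a
w = -7 (w = -22 + 15 = -7)
H(f(-5), -7)*w = (9 - 1*(-7))*(-7) = (9 + 7)*(-7) = 16*(-7) = -112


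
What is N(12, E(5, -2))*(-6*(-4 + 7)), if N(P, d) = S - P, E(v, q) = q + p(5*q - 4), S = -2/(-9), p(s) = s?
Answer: 212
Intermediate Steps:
S = 2/9 (S = -⅑*(-2) = 2/9 ≈ 0.22222)
E(v, q) = -4 + 6*q (E(v, q) = q + (5*q - 4) = q + (-4 + 5*q) = -4 + 6*q)
N(P, d) = 2/9 - P
N(12, E(5, -2))*(-6*(-4 + 7)) = (2/9 - 1*12)*(-6*(-4 + 7)) = (2/9 - 12)*(-6*3) = -106/9*(-18) = 212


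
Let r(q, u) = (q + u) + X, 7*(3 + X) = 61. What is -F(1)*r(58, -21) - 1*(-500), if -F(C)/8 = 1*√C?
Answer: 5892/7 ≈ 841.71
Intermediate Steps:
X = 40/7 (X = -3 + (⅐)*61 = -3 + 61/7 = 40/7 ≈ 5.7143)
r(q, u) = 40/7 + q + u (r(q, u) = (q + u) + 40/7 = 40/7 + q + u)
F(C) = -8*√C
-F(1)*r(58, -21) - 1*(-500) = -(-8*√1)*(40/7 + 58 - 21) - 1*(-500) = -(-8*1)*299/7 + 500 = -(-8)*299/7 + 500 = -1*(-2392/7) + 500 = 2392/7 + 500 = 5892/7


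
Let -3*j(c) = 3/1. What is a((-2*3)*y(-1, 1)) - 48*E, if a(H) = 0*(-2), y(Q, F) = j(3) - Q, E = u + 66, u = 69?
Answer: -6480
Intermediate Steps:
E = 135 (E = 69 + 66 = 135)
j(c) = -1 (j(c) = -1/1 = -1)
y(Q, F) = -1 - Q
a(H) = 0
a((-2*3)*y(-1, 1)) - 48*E = 0 - 48*135 = 0 - 6480 = -6480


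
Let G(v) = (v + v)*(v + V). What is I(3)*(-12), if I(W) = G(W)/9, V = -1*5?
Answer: 16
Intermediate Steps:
V = -5
G(v) = 2*v*(-5 + v) (G(v) = (v + v)*(v - 5) = (2*v)*(-5 + v) = 2*v*(-5 + v))
I(W) = 2*W*(-5 + W)/9 (I(W) = (2*W*(-5 + W))/9 = (2*W*(-5 + W))*(⅑) = 2*W*(-5 + W)/9)
I(3)*(-12) = ((2/9)*3*(-5 + 3))*(-12) = ((2/9)*3*(-2))*(-12) = -4/3*(-12) = 16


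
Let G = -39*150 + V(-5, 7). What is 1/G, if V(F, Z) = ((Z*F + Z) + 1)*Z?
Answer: -1/6039 ≈ -0.00016559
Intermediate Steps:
V(F, Z) = Z*(1 + Z + F*Z) (V(F, Z) = ((F*Z + Z) + 1)*Z = ((Z + F*Z) + 1)*Z = (1 + Z + F*Z)*Z = Z*(1 + Z + F*Z))
G = -6039 (G = -39*150 + 7*(1 + 7 - 5*7) = -5850 + 7*(1 + 7 - 35) = -5850 + 7*(-27) = -5850 - 189 = -6039)
1/G = 1/(-6039) = -1/6039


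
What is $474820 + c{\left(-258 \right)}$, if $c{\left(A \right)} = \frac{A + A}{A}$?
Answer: $474822$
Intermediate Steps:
$c{\left(A \right)} = 2$ ($c{\left(A \right)} = \frac{2 A}{A} = 2$)
$474820 + c{\left(-258 \right)} = 474820 + 2 = 474822$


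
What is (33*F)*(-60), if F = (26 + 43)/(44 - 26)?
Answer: -7590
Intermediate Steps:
F = 23/6 (F = 69/18 = 69*(1/18) = 23/6 ≈ 3.8333)
(33*F)*(-60) = (33*(23/6))*(-60) = (253/2)*(-60) = -7590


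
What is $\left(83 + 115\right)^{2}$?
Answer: $39204$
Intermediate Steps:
$\left(83 + 115\right)^{2} = 198^{2} = 39204$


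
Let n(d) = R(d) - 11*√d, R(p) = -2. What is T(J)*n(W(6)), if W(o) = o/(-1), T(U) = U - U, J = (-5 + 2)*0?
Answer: 0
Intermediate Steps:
J = 0 (J = -3*0 = 0)
T(U) = 0
W(o) = -o (W(o) = o*(-1) = -o)
n(d) = -2 - 11*√d
T(J)*n(W(6)) = 0*(-2 - 11*I*√6) = 0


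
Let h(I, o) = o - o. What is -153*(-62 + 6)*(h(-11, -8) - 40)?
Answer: -342720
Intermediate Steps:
h(I, o) = 0
-153*(-62 + 6)*(h(-11, -8) - 40) = -153*(-62 + 6)*(0 - 40) = -(-8568)*(-40) = -153*2240 = -342720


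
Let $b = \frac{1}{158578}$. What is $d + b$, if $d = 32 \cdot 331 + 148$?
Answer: $\frac{1703127721}{158578} \approx 10740.0$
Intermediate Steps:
$d = 10740$ ($d = 10592 + 148 = 10740$)
$b = \frac{1}{158578} \approx 6.306 \cdot 10^{-6}$
$d + b = 10740 + \frac{1}{158578} = \frac{1703127721}{158578}$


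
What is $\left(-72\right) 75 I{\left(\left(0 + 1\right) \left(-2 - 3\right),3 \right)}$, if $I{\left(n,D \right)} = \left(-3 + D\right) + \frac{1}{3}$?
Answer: $-1800$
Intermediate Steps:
$I{\left(n,D \right)} = - \frac{8}{3} + D$ ($I{\left(n,D \right)} = \left(-3 + D\right) + \frac{1}{3} = - \frac{8}{3} + D$)
$\left(-72\right) 75 I{\left(\left(0 + 1\right) \left(-2 - 3\right),3 \right)} = \left(-72\right) 75 \left(- \frac{8}{3} + 3\right) = \left(-5400\right) \frac{1}{3} = -1800$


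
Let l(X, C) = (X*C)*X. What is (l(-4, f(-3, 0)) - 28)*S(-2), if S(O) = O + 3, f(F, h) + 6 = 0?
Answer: -124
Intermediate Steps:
f(F, h) = -6 (f(F, h) = -6 + 0 = -6)
S(O) = 3 + O
l(X, C) = C*X² (l(X, C) = (C*X)*X = C*X²)
(l(-4, f(-3, 0)) - 28)*S(-2) = (-6*(-4)² - 28)*(3 - 2) = (-6*16 - 28)*1 = (-96 - 28)*1 = -124*1 = -124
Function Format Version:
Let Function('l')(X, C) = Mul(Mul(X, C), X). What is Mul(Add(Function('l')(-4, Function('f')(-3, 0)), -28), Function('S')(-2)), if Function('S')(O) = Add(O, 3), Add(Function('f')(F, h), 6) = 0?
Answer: -124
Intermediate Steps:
Function('f')(F, h) = -6 (Function('f')(F, h) = Add(-6, 0) = -6)
Function('S')(O) = Add(3, O)
Function('l')(X, C) = Mul(C, Pow(X, 2)) (Function('l')(X, C) = Mul(Mul(C, X), X) = Mul(C, Pow(X, 2)))
Mul(Add(Function('l')(-4, Function('f')(-3, 0)), -28), Function('S')(-2)) = Mul(Add(Mul(-6, Pow(-4, 2)), -28), Add(3, -2)) = Mul(Add(Mul(-6, 16), -28), 1) = Mul(Add(-96, -28), 1) = Mul(-124, 1) = -124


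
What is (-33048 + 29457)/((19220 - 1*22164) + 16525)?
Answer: -133/503 ≈ -0.26441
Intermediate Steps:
(-33048 + 29457)/((19220 - 1*22164) + 16525) = -3591/((19220 - 22164) + 16525) = -3591/(-2944 + 16525) = -3591/13581 = -3591*1/13581 = -133/503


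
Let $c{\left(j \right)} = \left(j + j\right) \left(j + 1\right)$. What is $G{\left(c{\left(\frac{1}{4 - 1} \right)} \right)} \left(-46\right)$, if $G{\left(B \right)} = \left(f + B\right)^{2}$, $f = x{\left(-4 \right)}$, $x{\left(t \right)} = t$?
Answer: $- \frac{36064}{81} \approx -445.23$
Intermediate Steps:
$f = -4$
$c{\left(j \right)} = 2 j \left(1 + j\right)$
$G{\left(B \right)} = \left(-4 + B\right)^{2}$
$G{\left(c{\left(\frac{1}{4 - 1} \right)} \right)} \left(-46\right) = \left(-4 + \frac{2 \left(1 + \frac{1}{4 - 1}\right)}{4 - 1}\right)^{2} \left(-46\right) = \left(-4 + \frac{2 \left(1 + \frac{1}{3}\right)}{3}\right)^{2} \left(-46\right) = \left(-4 + 2 \cdot \frac{1}{3} \left(1 + \frac{1}{3}\right)\right)^{2} \left(-46\right) = \left(-4 + 2 \cdot \frac{1}{3} \cdot \frac{4}{3}\right)^{2} \left(-46\right) = \left(-4 + \frac{8}{9}\right)^{2} \left(-46\right) = \left(- \frac{28}{9}\right)^{2} \left(-46\right) = \frac{784}{81} \left(-46\right) = - \frac{36064}{81}$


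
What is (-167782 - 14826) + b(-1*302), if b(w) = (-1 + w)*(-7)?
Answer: -180487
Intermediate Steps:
b(w) = 7 - 7*w
(-167782 - 14826) + b(-1*302) = (-167782 - 14826) + (7 - (-7)*302) = -182608 + (7 - 7*(-302)) = -182608 + (7 + 2114) = -182608 + 2121 = -180487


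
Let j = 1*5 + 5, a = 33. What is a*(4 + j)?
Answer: 462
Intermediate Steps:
j = 10 (j = 5 + 5 = 10)
a*(4 + j) = 33*(4 + 10) = 33*14 = 462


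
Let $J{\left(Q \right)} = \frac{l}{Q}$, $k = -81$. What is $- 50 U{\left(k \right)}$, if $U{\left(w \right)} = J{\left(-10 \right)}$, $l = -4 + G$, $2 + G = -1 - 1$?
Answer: $-40$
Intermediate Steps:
$G = -4$ ($G = -2 - 2 = -4$)
$l = -8$ ($l = -4 - 4 = -8$)
$J{\left(Q \right)} = - \frac{8}{Q}$
$U{\left(w \right)} = \frac{4}{5}$ ($U{\left(w \right)} = - \frac{8}{-10} = \left(-8\right) \left(- \frac{1}{10}\right) = \frac{4}{5}$)
$- 50 U{\left(k \right)} = \left(-50\right) \frac{4}{5} = -40$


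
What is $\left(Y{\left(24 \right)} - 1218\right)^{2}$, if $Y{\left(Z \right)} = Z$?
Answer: $1425636$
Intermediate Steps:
$\left(Y{\left(24 \right)} - 1218\right)^{2} = \left(24 - 1218\right)^{2} = \left(-1194\right)^{2} = 1425636$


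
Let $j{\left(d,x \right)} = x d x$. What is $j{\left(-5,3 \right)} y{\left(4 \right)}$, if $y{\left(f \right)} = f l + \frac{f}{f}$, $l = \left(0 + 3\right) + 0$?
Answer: $-585$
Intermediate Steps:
$l = 3$ ($l = 3 + 0 = 3$)
$j{\left(d,x \right)} = d x^{2}$ ($j{\left(d,x \right)} = d x x = d x^{2}$)
$y{\left(f \right)} = 1 + 3 f$ ($y{\left(f \right)} = f 3 + \frac{f}{f} = 3 f + 1 = 1 + 3 f$)
$j{\left(-5,3 \right)} y{\left(4 \right)} = - 5 \cdot 3^{2} \left(1 + 3 \cdot 4\right) = \left(-5\right) 9 \left(1 + 12\right) = \left(-45\right) 13 = -585$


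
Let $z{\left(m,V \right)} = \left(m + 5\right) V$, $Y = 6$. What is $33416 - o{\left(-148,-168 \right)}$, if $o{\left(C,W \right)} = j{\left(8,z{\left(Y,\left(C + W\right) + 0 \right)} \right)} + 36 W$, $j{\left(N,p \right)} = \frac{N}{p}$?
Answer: $\frac{34294218}{869} \approx 39464.0$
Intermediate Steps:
$z{\left(m,V \right)} = V \left(5 + m\right)$ ($z{\left(m,V \right)} = \left(5 + m\right) V = V \left(5 + m\right)$)
$o{\left(C,W \right)} = \frac{8}{11 C + 11 W} + 36 W$ ($o{\left(C,W \right)} = \frac{8}{\left(\left(C + W\right) + 0\right) \left(5 + 6\right)} + 36 W = \frac{8}{\left(C + W\right) 11} + 36 W = \frac{8}{11 C + 11 W} + 36 W$)
$33416 - o{\left(-148,-168 \right)} = 33416 - \frac{\frac{8}{11} + 36 \left(-168\right) \left(-148 - 168\right)}{-148 - 168} = 33416 - \frac{\frac{8}{11} + 36 \left(-168\right) \left(-316\right)}{-316} = 33416 - - \frac{\frac{8}{11} + 1911168}{316} = 33416 - \left(- \frac{1}{316}\right) \frac{21022856}{11} = 33416 - - \frac{5255714}{869} = 33416 + \frac{5255714}{869} = \frac{34294218}{869}$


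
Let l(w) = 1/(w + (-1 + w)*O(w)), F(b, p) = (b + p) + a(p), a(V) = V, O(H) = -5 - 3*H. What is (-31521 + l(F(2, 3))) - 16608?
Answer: -9385156/195 ≈ -48129.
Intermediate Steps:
F(b, p) = b + 2*p (F(b, p) = (b + p) + p = b + 2*p)
l(w) = 1/(w + (-1 + w)*(-5 - 3*w))
(-31521 + l(F(2, 3))) - 16608 = (-31521 - 1/(-5 + (2 + 2*3) + 3*(2 + 2*3)²)) - 16608 = (-31521 - 1/(-5 + (2 + 6) + 3*(2 + 6)²)) - 16608 = (-31521 - 1/(-5 + 8 + 3*8²)) - 16608 = (-31521 - 1/(-5 + 8 + 3*64)) - 16608 = (-31521 - 1/(-5 + 8 + 192)) - 16608 = (-31521 - 1/195) - 16608 = -6146596/195 - 16608 = -9385156/195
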